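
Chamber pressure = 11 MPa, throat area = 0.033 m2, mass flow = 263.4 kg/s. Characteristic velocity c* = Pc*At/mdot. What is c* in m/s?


c* = 11e6 * 0.033 / 263.4 = 1378 m/s

1378 m/s


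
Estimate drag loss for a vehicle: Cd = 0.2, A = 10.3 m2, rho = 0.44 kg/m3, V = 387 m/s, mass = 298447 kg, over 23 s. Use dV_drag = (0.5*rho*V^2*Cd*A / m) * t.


D = 0.5 * 0.44 * 387^2 * 0.2 * 10.3 = 67875.31 N
a = 67875.31 / 298447 = 0.2274 m/s2
dV = 0.2274 * 23 = 5.2 m/s

5.2 m/s


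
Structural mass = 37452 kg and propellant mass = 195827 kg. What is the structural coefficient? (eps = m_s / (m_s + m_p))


eps = 37452 / (37452 + 195827) = 0.1605

0.1605


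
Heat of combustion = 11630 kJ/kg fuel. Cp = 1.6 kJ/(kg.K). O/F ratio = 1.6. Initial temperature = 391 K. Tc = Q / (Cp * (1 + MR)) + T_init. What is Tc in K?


Tc = 11630 / (1.6 * (1 + 1.6)) + 391 = 3187 K

3187 K


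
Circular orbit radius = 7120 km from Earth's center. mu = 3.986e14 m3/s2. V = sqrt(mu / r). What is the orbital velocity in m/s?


V = sqrt(3.986e14 / 7120000) = 7482 m/s

7482 m/s


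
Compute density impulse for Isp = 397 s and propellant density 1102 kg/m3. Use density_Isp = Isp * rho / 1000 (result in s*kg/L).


rho*Isp = 397 * 1102 / 1000 = 437 s*kg/L

437 s*kg/L


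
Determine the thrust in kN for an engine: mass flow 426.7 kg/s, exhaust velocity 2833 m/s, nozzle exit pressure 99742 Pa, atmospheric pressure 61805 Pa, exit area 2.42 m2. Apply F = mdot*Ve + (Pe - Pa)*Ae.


F = 426.7 * 2833 + (99742 - 61805) * 2.42 = 1.3006e+06 N = 1300.6 kN

1300.6 kN


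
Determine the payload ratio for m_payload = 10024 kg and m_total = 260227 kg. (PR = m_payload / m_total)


PR = 10024 / 260227 = 0.0385

0.0385


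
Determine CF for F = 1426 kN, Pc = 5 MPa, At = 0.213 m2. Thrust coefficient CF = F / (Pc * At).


CF = 1426000 / (5e6 * 0.213) = 1.34

1.34


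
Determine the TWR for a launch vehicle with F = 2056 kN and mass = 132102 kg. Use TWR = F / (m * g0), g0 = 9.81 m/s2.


TWR = 2056000 / (132102 * 9.81) = 1.59

1.59


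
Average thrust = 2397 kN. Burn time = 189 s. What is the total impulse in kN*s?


It = 2397 * 189 = 453033 kN*s

453033 kN*s


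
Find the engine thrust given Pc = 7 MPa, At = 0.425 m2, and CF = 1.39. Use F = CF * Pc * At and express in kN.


F = 1.39 * 7e6 * 0.425 = 4.1352e+06 N = 4135.2 kN

4135.2 kN


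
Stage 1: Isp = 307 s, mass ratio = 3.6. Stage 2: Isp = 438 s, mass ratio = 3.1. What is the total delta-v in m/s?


dV1 = 307 * 9.81 * ln(3.6) = 3857.8 m/s
dV2 = 438 * 9.81 * ln(3.1) = 4861.4 m/s
Total dV = 3857.8 + 4861.4 = 8719.2 m/s ~ 8719 m/s

8719 m/s


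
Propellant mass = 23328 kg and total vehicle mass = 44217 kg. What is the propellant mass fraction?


PMF = 23328 / 44217 = 0.528

0.528


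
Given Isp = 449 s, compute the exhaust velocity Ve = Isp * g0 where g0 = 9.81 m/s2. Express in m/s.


Ve = Isp * g0 = 449 * 9.81 = 4404.7 m/s

4404.7 m/s


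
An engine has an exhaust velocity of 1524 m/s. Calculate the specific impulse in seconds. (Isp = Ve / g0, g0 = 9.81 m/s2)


Isp = Ve / g0 = 1524 / 9.81 = 155.4 s

155.4 s


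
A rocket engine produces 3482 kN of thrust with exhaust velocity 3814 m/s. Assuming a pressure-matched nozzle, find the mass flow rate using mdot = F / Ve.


mdot = F / Ve = 3482000 / 3814 = 913.0 kg/s

913.0 kg/s


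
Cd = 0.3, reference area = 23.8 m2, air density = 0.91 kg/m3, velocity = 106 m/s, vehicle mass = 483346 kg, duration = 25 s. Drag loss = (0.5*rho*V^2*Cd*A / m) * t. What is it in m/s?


D = 0.5 * 0.91 * 106^2 * 0.3 * 23.8 = 36502.39 N
a = 36502.39 / 483346 = 0.0755 m/s2
dV = 0.0755 * 25 = 1.9 m/s

1.9 m/s


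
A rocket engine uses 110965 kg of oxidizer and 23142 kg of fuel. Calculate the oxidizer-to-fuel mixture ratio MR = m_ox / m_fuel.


MR = 110965 / 23142 = 4.79

4.79


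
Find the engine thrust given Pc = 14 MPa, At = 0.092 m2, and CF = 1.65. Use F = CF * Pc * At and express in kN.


F = 1.65 * 14e6 * 0.092 = 2.1252e+06 N = 2125.2 kN

2125.2 kN


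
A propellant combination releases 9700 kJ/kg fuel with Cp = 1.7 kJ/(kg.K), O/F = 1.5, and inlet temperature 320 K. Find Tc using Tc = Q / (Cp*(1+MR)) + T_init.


Tc = 9700 / (1.7 * (1 + 1.5)) + 320 = 2602 K

2602 K


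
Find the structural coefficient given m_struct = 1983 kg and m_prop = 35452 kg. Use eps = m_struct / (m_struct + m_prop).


eps = 1983 / (1983 + 35452) = 0.053

0.053


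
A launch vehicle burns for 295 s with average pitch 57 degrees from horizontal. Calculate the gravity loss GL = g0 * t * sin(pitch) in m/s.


GL = 9.81 * 295 * sin(57 deg) = 2427 m/s

2427 m/s


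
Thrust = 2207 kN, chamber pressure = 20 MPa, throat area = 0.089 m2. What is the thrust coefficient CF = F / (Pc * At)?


CF = 2207000 / (20e6 * 0.089) = 1.24

1.24


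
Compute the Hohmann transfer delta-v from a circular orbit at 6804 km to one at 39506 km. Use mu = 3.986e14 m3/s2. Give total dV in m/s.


V1 = sqrt(mu/r1) = 7653.97 m/s
dV1 = V1*(sqrt(2*r2/(r1+r2)) - 1) = 2343.63 m/s
V2 = sqrt(mu/r2) = 3176.41 m/s
dV2 = V2*(1 - sqrt(2*r1/(r1+r2))) = 1454.56 m/s
Total dV = 3798 m/s

3798 m/s


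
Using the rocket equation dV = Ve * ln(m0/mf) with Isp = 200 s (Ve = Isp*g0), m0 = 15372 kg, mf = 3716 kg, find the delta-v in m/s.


Ve = 200 * 9.81 = 1962.0 m/s
dV = 1962.0 * ln(15372/3716) = 2786 m/s

2786 m/s


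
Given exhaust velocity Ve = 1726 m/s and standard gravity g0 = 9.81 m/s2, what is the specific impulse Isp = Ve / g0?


Isp = Ve / g0 = 1726 / 9.81 = 175.9 s

175.9 s


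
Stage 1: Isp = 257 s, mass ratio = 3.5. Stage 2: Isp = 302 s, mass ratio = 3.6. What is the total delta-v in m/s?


dV1 = 257 * 9.81 * ln(3.5) = 3158.4 m/s
dV2 = 302 * 9.81 * ln(3.6) = 3794.9 m/s
Total dV = 3158.4 + 3794.9 = 6953.3 m/s ~ 6953 m/s

6953 m/s


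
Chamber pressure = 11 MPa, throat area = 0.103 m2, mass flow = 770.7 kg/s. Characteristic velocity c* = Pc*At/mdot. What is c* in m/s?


c* = 11e6 * 0.103 / 770.7 = 1470 m/s

1470 m/s


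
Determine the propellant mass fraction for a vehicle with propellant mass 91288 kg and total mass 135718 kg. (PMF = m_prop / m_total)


PMF = 91288 / 135718 = 0.673

0.673


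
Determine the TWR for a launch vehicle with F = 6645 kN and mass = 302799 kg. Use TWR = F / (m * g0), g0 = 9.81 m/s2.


TWR = 6645000 / (302799 * 9.81) = 2.24

2.24


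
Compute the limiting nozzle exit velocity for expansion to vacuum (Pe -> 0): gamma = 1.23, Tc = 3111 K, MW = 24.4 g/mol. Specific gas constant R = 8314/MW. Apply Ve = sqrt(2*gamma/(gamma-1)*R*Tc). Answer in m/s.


R = 8314 / 24.4 = 340.74 J/(kg.K)
Ve = sqrt(2 * 1.23 / (1.23 - 1) * 340.74 * 3111) = 3367 m/s

3367 m/s


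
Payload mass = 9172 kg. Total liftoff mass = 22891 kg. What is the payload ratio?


PR = 9172 / 22891 = 0.4007

0.4007


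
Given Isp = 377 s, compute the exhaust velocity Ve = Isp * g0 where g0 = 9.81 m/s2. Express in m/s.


Ve = Isp * g0 = 377 * 9.81 = 3698.4 m/s

3698.4 m/s


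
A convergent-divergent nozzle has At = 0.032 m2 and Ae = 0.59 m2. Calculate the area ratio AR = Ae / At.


AR = 0.59 / 0.032 = 18.4

18.4


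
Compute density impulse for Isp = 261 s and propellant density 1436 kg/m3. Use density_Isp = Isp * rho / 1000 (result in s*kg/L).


rho*Isp = 261 * 1436 / 1000 = 375 s*kg/L

375 s*kg/L


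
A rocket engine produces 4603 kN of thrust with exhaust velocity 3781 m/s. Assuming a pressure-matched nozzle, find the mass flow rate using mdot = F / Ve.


mdot = F / Ve = 4603000 / 3781 = 1217.4 kg/s

1217.4 kg/s


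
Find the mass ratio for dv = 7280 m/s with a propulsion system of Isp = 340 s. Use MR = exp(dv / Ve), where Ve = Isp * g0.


Ve = 340 * 9.81 = 3335.4 m/s
MR = exp(7280 / 3335.4) = 8.87

8.87


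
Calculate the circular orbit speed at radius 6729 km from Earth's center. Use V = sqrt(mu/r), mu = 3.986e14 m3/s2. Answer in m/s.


V = sqrt(3.986e14 / 6729000) = 7697 m/s

7697 m/s


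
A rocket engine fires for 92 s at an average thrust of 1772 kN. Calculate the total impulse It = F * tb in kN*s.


It = 1772 * 92 = 163024 kN*s

163024 kN*s


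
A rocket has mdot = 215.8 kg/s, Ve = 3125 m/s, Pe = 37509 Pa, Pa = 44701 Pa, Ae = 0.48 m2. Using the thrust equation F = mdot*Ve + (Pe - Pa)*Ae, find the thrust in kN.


F = 215.8 * 3125 + (37509 - 44701) * 0.48 = 670923.0 N = 670.9 kN

670.9 kN


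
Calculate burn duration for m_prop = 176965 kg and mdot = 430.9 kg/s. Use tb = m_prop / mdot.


tb = 176965 / 430.9 = 410.7 s

410.7 s


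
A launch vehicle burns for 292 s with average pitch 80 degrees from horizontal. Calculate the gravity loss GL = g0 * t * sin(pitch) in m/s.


GL = 9.81 * 292 * sin(80 deg) = 2821 m/s

2821 m/s


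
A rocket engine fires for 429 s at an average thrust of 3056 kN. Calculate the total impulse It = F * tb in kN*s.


It = 3056 * 429 = 1311024 kN*s

1311024 kN*s


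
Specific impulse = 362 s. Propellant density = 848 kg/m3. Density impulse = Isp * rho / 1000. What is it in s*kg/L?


rho*Isp = 362 * 848 / 1000 = 307 s*kg/L

307 s*kg/L


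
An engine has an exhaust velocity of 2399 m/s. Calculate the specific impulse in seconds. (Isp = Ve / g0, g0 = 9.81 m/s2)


Isp = Ve / g0 = 2399 / 9.81 = 244.5 s

244.5 s


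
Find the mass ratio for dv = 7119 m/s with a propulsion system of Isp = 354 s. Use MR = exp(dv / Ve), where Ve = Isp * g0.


Ve = 354 * 9.81 = 3472.74 m/s
MR = exp(7119 / 3472.74) = 7.768

7.768


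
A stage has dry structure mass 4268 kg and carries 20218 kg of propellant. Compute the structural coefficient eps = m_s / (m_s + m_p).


eps = 4268 / (4268 + 20218) = 0.1743

0.1743


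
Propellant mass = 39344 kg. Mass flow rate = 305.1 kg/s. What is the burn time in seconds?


tb = 39344 / 305.1 = 129.0 s

129.0 s


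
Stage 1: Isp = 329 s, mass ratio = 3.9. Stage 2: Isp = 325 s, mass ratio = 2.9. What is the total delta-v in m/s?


dV1 = 329 * 9.81 * ln(3.9) = 4392.5 m/s
dV2 = 325 * 9.81 * ln(2.9) = 3394.6 m/s
Total dV = 4392.5 + 3394.6 = 7787.1 m/s ~ 7787 m/s

7787 m/s


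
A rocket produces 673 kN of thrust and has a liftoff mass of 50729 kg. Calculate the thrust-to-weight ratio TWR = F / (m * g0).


TWR = 673000 / (50729 * 9.81) = 1.35

1.35


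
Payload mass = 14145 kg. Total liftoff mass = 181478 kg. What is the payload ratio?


PR = 14145 / 181478 = 0.0779

0.0779


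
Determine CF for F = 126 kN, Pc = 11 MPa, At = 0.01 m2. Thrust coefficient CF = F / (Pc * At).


CF = 126000 / (11e6 * 0.01) = 1.15

1.15


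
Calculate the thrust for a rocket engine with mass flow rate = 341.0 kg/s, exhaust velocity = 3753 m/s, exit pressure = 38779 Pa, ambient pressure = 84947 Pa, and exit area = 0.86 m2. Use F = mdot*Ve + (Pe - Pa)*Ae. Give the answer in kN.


F = 341.0 * 3753 + (38779 - 84947) * 0.86 = 1.2401e+06 N = 1240.1 kN

1240.1 kN


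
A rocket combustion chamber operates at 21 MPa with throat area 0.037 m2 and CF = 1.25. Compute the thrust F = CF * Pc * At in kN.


F = 1.25 * 21e6 * 0.037 = 971250.0 N = 971.2 kN

971.2 kN


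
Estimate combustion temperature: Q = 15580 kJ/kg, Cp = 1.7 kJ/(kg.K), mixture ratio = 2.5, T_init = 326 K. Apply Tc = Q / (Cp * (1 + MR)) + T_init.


Tc = 15580 / (1.7 * (1 + 2.5)) + 326 = 2944 K

2944 K


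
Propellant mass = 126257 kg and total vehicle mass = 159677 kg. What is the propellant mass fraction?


PMF = 126257 / 159677 = 0.791

0.791


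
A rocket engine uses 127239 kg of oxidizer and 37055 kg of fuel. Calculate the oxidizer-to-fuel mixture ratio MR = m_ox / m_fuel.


MR = 127239 / 37055 = 3.43

3.43


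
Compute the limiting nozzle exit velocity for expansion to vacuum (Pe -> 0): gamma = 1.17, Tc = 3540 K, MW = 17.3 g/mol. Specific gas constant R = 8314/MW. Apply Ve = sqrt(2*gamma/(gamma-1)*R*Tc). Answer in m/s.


R = 8314 / 17.3 = 480.58 J/(kg.K)
Ve = sqrt(2 * 1.17 / (1.17 - 1) * 480.58 * 3540) = 4839 m/s

4839 m/s


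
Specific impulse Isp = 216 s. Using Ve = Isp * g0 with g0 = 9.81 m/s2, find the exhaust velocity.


Ve = Isp * g0 = 216 * 9.81 = 2119.0 m/s

2119.0 m/s


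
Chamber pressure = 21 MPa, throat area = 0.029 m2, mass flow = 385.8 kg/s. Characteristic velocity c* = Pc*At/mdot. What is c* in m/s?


c* = 21e6 * 0.029 / 385.8 = 1579 m/s

1579 m/s


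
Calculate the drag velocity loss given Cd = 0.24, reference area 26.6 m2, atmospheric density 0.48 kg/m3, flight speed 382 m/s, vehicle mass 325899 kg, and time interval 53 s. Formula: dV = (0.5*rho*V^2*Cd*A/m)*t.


D = 0.5 * 0.48 * 382^2 * 0.24 * 26.6 = 223578.92 N
a = 223578.92 / 325899 = 0.686 m/s2
dV = 0.686 * 53 = 36.4 m/s

36.4 m/s


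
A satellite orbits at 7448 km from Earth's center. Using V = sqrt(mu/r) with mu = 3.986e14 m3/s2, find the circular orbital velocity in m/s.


V = sqrt(3.986e14 / 7448000) = 7316 m/s

7316 m/s


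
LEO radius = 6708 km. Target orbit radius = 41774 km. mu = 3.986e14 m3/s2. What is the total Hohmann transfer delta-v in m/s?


V1 = sqrt(mu/r1) = 7708.54 m/s
dV1 = V1*(sqrt(2*r2/(r1+r2)) - 1) = 2410.75 m/s
V2 = sqrt(mu/r2) = 3088.98 m/s
dV2 = V2*(1 - sqrt(2*r1/(r1+r2))) = 1464.05 m/s
Total dV = 3875 m/s

3875 m/s


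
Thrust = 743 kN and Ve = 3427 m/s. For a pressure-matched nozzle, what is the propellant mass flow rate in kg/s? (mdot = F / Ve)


mdot = F / Ve = 743000 / 3427 = 216.8 kg/s

216.8 kg/s


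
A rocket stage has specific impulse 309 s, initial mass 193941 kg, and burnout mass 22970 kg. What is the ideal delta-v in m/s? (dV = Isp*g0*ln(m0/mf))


Ve = 309 * 9.81 = 3031.29 m/s
dV = 3031.29 * ln(193941/22970) = 6467 m/s

6467 m/s


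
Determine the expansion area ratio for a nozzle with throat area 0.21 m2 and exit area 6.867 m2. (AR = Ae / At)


AR = 6.867 / 0.21 = 32.7

32.7


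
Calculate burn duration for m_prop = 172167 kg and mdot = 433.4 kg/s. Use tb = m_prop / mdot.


tb = 172167 / 433.4 = 397.2 s

397.2 s


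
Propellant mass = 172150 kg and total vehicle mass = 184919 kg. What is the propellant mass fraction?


PMF = 172150 / 184919 = 0.931

0.931


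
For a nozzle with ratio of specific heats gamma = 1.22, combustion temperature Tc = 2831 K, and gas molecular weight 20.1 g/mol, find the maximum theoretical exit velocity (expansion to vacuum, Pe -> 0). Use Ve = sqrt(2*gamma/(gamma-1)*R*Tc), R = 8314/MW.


R = 8314 / 20.1 = 413.63 J/(kg.K)
Ve = sqrt(2 * 1.22 / (1.22 - 1) * 413.63 * 2831) = 3604 m/s

3604 m/s


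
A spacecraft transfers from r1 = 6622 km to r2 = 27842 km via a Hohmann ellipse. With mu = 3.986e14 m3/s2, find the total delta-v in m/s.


V1 = sqrt(mu/r1) = 7758.43 m/s
dV1 = V1*(sqrt(2*r2/(r1+r2)) - 1) = 2103.37 m/s
V2 = sqrt(mu/r2) = 3783.72 m/s
dV2 = V2*(1 - sqrt(2*r1/(r1+r2))) = 1438.16 m/s
Total dV = 3542 m/s

3542 m/s


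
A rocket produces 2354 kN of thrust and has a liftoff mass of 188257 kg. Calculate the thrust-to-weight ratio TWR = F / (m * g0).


TWR = 2354000 / (188257 * 9.81) = 1.27

1.27


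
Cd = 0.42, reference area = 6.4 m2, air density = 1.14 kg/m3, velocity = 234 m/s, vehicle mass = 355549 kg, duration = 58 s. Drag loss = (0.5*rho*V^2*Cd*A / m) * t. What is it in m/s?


D = 0.5 * 1.14 * 234^2 * 0.42 * 6.4 = 83894.95 N
a = 83894.95 / 355549 = 0.236 m/s2
dV = 0.236 * 58 = 13.7 m/s

13.7 m/s


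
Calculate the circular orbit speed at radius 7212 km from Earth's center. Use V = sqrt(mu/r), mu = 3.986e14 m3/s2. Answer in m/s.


V = sqrt(3.986e14 / 7212000) = 7434 m/s

7434 m/s


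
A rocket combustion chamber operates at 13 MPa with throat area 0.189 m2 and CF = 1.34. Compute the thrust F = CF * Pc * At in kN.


F = 1.34 * 13e6 * 0.189 = 3.2924e+06 N = 3292.4 kN

3292.4 kN


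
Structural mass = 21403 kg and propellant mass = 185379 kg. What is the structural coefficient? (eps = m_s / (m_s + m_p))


eps = 21403 / (21403 + 185379) = 0.1035

0.1035


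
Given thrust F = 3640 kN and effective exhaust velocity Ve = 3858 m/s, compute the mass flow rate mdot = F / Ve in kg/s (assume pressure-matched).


mdot = F / Ve = 3640000 / 3858 = 943.5 kg/s

943.5 kg/s


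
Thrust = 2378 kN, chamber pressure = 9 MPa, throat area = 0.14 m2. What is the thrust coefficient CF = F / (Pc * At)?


CF = 2378000 / (9e6 * 0.14) = 1.89

1.89


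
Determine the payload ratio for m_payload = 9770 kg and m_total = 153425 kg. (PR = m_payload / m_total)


PR = 9770 / 153425 = 0.0637

0.0637


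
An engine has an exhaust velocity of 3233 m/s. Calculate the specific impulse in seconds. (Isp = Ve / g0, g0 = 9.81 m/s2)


Isp = Ve / g0 = 3233 / 9.81 = 329.6 s

329.6 s


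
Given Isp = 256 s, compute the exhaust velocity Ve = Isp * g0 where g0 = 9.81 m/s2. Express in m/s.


Ve = Isp * g0 = 256 * 9.81 = 2511.4 m/s

2511.4 m/s


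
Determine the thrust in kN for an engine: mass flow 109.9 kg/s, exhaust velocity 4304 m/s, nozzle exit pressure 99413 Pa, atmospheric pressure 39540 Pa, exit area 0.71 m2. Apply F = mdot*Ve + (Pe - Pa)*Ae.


F = 109.9 * 4304 + (99413 - 39540) * 0.71 = 515519.0 N = 515.5 kN

515.5 kN


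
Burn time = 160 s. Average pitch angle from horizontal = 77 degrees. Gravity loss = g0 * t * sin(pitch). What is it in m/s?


GL = 9.81 * 160 * sin(77 deg) = 1529 m/s

1529 m/s


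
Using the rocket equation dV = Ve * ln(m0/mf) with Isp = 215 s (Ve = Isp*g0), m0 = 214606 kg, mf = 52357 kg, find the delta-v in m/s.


Ve = 215 * 9.81 = 2109.15 m/s
dV = 2109.15 * ln(214606/52357) = 2975 m/s

2975 m/s


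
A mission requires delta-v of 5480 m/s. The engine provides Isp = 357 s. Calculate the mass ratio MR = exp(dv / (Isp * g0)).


Ve = 357 * 9.81 = 3502.17 m/s
MR = exp(5480 / 3502.17) = 4.781

4.781


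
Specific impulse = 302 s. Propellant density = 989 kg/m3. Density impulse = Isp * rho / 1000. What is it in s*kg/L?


rho*Isp = 302 * 989 / 1000 = 299 s*kg/L

299 s*kg/L


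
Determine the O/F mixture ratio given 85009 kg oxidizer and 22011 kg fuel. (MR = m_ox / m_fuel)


MR = 85009 / 22011 = 3.86

3.86


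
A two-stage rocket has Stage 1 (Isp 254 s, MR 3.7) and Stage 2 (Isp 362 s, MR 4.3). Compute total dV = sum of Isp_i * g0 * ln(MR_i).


dV1 = 254 * 9.81 * ln(3.7) = 3260.0 m/s
dV2 = 362 * 9.81 * ln(4.3) = 5179.9 m/s
Total dV = 3260.0 + 5179.9 = 8439.9 m/s ~ 8440 m/s

8440 m/s


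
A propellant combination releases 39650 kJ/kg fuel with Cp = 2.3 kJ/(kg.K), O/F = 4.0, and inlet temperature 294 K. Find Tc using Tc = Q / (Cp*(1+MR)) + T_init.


Tc = 39650 / (2.3 * (1 + 4.0)) + 294 = 3742 K

3742 K


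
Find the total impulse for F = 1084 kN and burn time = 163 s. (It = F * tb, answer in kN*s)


It = 1084 * 163 = 176692 kN*s

176692 kN*s


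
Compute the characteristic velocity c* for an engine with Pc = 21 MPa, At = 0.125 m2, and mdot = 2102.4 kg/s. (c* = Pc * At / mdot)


c* = 21e6 * 0.125 / 2102.4 = 1249 m/s

1249 m/s


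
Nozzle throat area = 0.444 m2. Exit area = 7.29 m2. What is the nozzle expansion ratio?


AR = 7.29 / 0.444 = 16.4

16.4


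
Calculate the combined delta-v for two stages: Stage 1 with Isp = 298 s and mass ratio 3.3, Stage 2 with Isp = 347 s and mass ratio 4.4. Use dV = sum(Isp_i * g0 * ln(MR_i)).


dV1 = 298 * 9.81 * ln(3.3) = 3490.3 m/s
dV2 = 347 * 9.81 * ln(4.4) = 5043.5 m/s
Total dV = 3490.3 + 5043.5 = 8533.8 m/s ~ 8534 m/s

8534 m/s


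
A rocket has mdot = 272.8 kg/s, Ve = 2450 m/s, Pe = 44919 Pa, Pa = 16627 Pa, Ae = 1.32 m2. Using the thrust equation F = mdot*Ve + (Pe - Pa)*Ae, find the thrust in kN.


F = 272.8 * 2450 + (44919 - 16627) * 1.32 = 705705.0 N = 705.7 kN

705.7 kN


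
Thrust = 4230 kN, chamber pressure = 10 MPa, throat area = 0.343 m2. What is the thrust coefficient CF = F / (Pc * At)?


CF = 4230000 / (10e6 * 0.343) = 1.23

1.23


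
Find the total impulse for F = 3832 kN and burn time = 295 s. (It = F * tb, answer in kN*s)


It = 3832 * 295 = 1130440 kN*s

1130440 kN*s


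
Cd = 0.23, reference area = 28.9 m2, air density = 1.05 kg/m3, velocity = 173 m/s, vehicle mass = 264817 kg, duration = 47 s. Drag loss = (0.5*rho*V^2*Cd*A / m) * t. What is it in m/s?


D = 0.5 * 1.05 * 173^2 * 0.23 * 28.9 = 104442.48 N
a = 104442.48 / 264817 = 0.3944 m/s2
dV = 0.3944 * 47 = 18.5 m/s

18.5 m/s


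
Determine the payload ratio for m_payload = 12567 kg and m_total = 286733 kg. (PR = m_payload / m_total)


PR = 12567 / 286733 = 0.0438

0.0438


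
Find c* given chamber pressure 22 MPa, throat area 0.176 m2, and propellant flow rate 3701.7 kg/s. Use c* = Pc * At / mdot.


c* = 22e6 * 0.176 / 3701.7 = 1046 m/s

1046 m/s


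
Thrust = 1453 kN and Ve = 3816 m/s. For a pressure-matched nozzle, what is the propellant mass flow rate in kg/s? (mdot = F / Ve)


mdot = F / Ve = 1453000 / 3816 = 380.8 kg/s

380.8 kg/s


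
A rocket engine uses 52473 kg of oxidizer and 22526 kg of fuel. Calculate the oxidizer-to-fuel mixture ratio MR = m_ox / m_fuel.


MR = 52473 / 22526 = 2.33

2.33


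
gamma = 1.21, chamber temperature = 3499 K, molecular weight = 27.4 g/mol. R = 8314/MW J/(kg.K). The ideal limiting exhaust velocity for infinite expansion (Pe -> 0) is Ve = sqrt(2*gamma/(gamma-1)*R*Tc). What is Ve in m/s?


R = 8314 / 27.4 = 303.43 J/(kg.K)
Ve = sqrt(2 * 1.21 / (1.21 - 1) * 303.43 * 3499) = 3498 m/s

3498 m/s


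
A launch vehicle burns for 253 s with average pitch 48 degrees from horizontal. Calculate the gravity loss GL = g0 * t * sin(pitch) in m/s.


GL = 9.81 * 253 * sin(48 deg) = 1844 m/s

1844 m/s


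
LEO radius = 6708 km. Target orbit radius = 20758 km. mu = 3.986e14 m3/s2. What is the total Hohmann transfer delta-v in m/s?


V1 = sqrt(mu/r1) = 7708.54 m/s
dV1 = V1*(sqrt(2*r2/(r1+r2)) - 1) = 1768.71 m/s
V2 = sqrt(mu/r2) = 4382.04 m/s
dV2 = V2*(1 - sqrt(2*r1/(r1+r2))) = 1319.44 m/s
Total dV = 3088 m/s

3088 m/s


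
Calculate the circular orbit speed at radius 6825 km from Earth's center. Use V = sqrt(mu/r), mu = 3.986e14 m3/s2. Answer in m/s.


V = sqrt(3.986e14 / 6825000) = 7642 m/s

7642 m/s


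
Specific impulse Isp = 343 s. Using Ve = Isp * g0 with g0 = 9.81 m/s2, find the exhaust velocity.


Ve = Isp * g0 = 343 * 9.81 = 3364.8 m/s

3364.8 m/s


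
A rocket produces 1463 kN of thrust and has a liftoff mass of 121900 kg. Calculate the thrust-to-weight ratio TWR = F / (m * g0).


TWR = 1463000 / (121900 * 9.81) = 1.22

1.22


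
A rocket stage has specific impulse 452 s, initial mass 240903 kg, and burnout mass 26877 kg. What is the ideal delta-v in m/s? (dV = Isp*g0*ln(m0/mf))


Ve = 452 * 9.81 = 4434.12 m/s
dV = 4434.12 * ln(240903/26877) = 9725 m/s

9725 m/s


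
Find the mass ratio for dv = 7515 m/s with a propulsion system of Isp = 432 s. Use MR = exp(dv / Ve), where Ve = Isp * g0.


Ve = 432 * 9.81 = 4237.92 m/s
MR = exp(7515 / 4237.92) = 5.89

5.89


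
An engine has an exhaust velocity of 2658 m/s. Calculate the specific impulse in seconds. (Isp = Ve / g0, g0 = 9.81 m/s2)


Isp = Ve / g0 = 2658 / 9.81 = 270.9 s

270.9 s


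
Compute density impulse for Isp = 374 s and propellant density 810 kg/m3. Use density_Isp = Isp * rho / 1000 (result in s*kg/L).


rho*Isp = 374 * 810 / 1000 = 303 s*kg/L

303 s*kg/L


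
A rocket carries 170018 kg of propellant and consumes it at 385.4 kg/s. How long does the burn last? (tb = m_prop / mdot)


tb = 170018 / 385.4 = 441.1 s

441.1 s


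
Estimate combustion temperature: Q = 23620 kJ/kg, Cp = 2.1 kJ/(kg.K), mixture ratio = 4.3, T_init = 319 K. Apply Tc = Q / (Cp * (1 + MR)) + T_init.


Tc = 23620 / (2.1 * (1 + 4.3)) + 319 = 2441 K

2441 K


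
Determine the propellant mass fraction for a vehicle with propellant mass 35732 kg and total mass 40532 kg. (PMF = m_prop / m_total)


PMF = 35732 / 40532 = 0.882

0.882


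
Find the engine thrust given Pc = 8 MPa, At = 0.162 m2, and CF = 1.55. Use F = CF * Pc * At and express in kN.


F = 1.55 * 8e6 * 0.162 = 2.0088e+06 N = 2008.8 kN

2008.8 kN


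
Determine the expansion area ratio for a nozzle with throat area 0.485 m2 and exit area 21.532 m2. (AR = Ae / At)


AR = 21.532 / 0.485 = 44.4

44.4


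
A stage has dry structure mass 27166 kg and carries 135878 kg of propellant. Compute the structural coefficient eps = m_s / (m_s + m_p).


eps = 27166 / (27166 + 135878) = 0.1666

0.1666


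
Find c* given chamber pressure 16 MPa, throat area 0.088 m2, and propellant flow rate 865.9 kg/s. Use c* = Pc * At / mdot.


c* = 16e6 * 0.088 / 865.9 = 1626 m/s

1626 m/s


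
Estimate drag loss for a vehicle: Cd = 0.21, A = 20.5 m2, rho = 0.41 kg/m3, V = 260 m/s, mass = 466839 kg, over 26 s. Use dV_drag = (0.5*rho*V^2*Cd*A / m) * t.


D = 0.5 * 0.41 * 260^2 * 0.21 * 20.5 = 59658.69 N
a = 59658.69 / 466839 = 0.1278 m/s2
dV = 0.1278 * 26 = 3.3 m/s

3.3 m/s


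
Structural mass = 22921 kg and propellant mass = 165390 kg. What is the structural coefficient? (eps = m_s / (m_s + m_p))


eps = 22921 / (22921 + 165390) = 0.1217

0.1217


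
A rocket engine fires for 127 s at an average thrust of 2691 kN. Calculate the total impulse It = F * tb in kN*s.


It = 2691 * 127 = 341757 kN*s

341757 kN*s


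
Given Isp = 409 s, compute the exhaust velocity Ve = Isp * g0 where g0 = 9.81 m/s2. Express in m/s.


Ve = Isp * g0 = 409 * 9.81 = 4012.3 m/s

4012.3 m/s


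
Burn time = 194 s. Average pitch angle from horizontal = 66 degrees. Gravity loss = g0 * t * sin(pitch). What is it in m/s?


GL = 9.81 * 194 * sin(66 deg) = 1739 m/s

1739 m/s


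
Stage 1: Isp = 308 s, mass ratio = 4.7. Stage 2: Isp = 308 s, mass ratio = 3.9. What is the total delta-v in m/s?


dV1 = 308 * 9.81 * ln(4.7) = 4675.9 m/s
dV2 = 308 * 9.81 * ln(3.9) = 4112.2 m/s
Total dV = 4675.9 + 4112.2 = 8788.1 m/s ~ 8788 m/s

8788 m/s


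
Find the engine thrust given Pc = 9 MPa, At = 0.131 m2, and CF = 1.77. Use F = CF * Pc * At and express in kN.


F = 1.77 * 9e6 * 0.131 = 2.0868e+06 N = 2086.8 kN

2086.8 kN


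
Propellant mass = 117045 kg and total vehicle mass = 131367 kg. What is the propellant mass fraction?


PMF = 117045 / 131367 = 0.891

0.891


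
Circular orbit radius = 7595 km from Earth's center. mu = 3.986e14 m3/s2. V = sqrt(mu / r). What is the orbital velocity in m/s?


V = sqrt(3.986e14 / 7595000) = 7244 m/s

7244 m/s


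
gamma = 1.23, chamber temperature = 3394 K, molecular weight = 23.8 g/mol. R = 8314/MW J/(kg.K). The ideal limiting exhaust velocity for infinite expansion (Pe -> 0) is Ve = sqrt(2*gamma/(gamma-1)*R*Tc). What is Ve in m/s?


R = 8314 / 23.8 = 349.33 J/(kg.K)
Ve = sqrt(2 * 1.23 / (1.23 - 1) * 349.33 * 3394) = 3561 m/s

3561 m/s


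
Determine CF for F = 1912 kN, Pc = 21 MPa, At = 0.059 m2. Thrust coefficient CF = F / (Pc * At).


CF = 1912000 / (21e6 * 0.059) = 1.54

1.54


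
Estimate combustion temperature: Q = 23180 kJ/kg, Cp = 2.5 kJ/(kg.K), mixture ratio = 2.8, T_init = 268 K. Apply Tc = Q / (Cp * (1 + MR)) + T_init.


Tc = 23180 / (2.5 * (1 + 2.8)) + 268 = 2708 K

2708 K


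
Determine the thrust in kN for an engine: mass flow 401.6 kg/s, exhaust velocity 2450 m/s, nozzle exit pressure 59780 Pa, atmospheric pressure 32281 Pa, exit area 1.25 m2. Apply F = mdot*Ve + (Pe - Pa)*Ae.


F = 401.6 * 2450 + (59780 - 32281) * 1.25 = 1.0183e+06 N = 1018.3 kN

1018.3 kN


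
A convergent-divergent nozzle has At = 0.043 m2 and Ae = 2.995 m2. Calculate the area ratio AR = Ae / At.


AR = 2.995 / 0.043 = 69.7

69.7


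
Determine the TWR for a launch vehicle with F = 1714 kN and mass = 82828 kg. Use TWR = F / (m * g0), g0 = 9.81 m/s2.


TWR = 1714000 / (82828 * 9.81) = 2.11

2.11


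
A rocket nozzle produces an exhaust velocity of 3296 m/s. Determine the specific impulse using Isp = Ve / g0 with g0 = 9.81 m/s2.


Isp = Ve / g0 = 3296 / 9.81 = 336.0 s

336.0 s


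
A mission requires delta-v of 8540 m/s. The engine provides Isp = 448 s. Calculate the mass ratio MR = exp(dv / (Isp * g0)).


Ve = 448 * 9.81 = 4394.88 m/s
MR = exp(8540 / 4394.88) = 6.981

6.981


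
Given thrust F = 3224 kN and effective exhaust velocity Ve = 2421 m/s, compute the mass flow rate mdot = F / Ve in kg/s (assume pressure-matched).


mdot = F / Ve = 3224000 / 2421 = 1331.7 kg/s

1331.7 kg/s


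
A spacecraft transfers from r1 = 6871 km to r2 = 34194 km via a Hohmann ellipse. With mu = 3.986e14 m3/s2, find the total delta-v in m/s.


V1 = sqrt(mu/r1) = 7616.56 m/s
dV1 = V1*(sqrt(2*r2/(r1+r2)) - 1) = 2212.52 m/s
V2 = sqrt(mu/r2) = 3414.24 m/s
dV2 = V2*(1 - sqrt(2*r1/(r1+r2))) = 1439.17 m/s
Total dV = 3652 m/s

3652 m/s


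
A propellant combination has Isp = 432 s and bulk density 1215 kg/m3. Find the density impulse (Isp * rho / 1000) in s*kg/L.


rho*Isp = 432 * 1215 / 1000 = 525 s*kg/L

525 s*kg/L


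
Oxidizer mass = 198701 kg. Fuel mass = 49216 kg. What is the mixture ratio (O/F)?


MR = 198701 / 49216 = 4.04

4.04


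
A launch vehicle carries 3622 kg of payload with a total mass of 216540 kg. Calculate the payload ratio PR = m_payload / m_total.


PR = 3622 / 216540 = 0.0167

0.0167


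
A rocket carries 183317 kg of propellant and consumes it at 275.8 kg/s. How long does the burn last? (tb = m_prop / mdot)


tb = 183317 / 275.8 = 664.7 s

664.7 s


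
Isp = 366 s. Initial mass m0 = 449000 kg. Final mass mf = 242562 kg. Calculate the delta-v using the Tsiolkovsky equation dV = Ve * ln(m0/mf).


Ve = 366 * 9.81 = 3590.46 m/s
dV = 3590.46 * ln(449000/242562) = 2211 m/s

2211 m/s


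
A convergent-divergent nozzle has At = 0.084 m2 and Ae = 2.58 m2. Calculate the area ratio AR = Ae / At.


AR = 2.58 / 0.084 = 30.7

30.7


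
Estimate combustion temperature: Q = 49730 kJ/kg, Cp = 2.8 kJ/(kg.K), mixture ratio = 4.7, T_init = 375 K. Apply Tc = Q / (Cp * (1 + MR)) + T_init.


Tc = 49730 / (2.8 * (1 + 4.7)) + 375 = 3491 K

3491 K


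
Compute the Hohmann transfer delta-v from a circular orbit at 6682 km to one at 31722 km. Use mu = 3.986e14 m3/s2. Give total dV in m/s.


V1 = sqrt(mu/r1) = 7723.52 m/s
dV1 = V1*(sqrt(2*r2/(r1+r2)) - 1) = 2203.58 m/s
V2 = sqrt(mu/r2) = 3544.77 m/s
dV2 = V2*(1 - sqrt(2*r1/(r1+r2))) = 1453.7 m/s
Total dV = 3657 m/s

3657 m/s


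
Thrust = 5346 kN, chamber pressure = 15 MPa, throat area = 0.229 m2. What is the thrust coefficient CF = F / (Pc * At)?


CF = 5346000 / (15e6 * 0.229) = 1.56

1.56


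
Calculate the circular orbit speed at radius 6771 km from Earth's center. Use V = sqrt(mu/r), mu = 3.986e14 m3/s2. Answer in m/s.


V = sqrt(3.986e14 / 6771000) = 7673 m/s

7673 m/s


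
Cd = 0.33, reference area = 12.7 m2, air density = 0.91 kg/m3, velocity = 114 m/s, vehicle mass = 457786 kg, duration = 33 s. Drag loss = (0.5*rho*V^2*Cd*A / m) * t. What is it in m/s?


D = 0.5 * 0.91 * 114^2 * 0.33 * 12.7 = 24782.14 N
a = 24782.14 / 457786 = 0.0541 m/s2
dV = 0.0541 * 33 = 1.8 m/s

1.8 m/s


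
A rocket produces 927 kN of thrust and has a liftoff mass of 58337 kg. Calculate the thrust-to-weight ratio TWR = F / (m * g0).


TWR = 927000 / (58337 * 9.81) = 1.62

1.62


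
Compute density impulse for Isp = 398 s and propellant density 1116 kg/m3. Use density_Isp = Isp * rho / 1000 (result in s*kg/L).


rho*Isp = 398 * 1116 / 1000 = 444 s*kg/L

444 s*kg/L


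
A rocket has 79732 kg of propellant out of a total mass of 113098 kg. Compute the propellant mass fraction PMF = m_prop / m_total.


PMF = 79732 / 113098 = 0.705

0.705


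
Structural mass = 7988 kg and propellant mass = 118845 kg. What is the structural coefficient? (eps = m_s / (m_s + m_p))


eps = 7988 / (7988 + 118845) = 0.063

0.063


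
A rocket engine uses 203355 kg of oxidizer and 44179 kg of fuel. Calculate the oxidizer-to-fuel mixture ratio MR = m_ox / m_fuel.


MR = 203355 / 44179 = 4.6

4.6


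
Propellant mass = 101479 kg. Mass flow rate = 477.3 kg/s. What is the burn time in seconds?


tb = 101479 / 477.3 = 212.6 s

212.6 s


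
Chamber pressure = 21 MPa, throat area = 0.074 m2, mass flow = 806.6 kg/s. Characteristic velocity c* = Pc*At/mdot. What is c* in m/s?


c* = 21e6 * 0.074 / 806.6 = 1927 m/s

1927 m/s


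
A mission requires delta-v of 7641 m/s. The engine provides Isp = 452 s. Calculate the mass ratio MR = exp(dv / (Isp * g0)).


Ve = 452 * 9.81 = 4434.12 m/s
MR = exp(7641 / 4434.12) = 5.603

5.603


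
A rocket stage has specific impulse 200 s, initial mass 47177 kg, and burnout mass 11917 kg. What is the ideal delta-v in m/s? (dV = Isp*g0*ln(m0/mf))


Ve = 200 * 9.81 = 1962.0 m/s
dV = 1962.0 * ln(47177/11917) = 2700 m/s

2700 m/s


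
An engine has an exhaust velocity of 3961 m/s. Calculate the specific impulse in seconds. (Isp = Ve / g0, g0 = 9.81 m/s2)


Isp = Ve / g0 = 3961 / 9.81 = 403.8 s

403.8 s


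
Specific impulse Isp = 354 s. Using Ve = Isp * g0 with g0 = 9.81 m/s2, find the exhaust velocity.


Ve = Isp * g0 = 354 * 9.81 = 3472.7 m/s

3472.7 m/s


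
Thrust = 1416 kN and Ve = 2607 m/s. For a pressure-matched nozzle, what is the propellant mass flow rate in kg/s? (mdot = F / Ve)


mdot = F / Ve = 1416000 / 2607 = 543.2 kg/s

543.2 kg/s


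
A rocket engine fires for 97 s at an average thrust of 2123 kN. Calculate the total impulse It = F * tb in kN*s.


It = 2123 * 97 = 205931 kN*s

205931 kN*s


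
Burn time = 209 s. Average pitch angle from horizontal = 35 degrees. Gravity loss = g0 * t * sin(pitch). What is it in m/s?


GL = 9.81 * 209 * sin(35 deg) = 1176 m/s

1176 m/s


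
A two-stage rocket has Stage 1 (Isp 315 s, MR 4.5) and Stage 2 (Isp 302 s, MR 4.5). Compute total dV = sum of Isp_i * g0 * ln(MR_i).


dV1 = 315 * 9.81 * ln(4.5) = 4647.8 m/s
dV2 = 302 * 9.81 * ln(4.5) = 4456.0 m/s
Total dV = 4647.8 + 4456.0 = 9103.8 m/s ~ 9104 m/s

9104 m/s


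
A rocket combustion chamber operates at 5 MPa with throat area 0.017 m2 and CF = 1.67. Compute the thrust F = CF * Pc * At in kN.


F = 1.67 * 5e6 * 0.017 = 141950.0 N = 141.9 kN

141.9 kN


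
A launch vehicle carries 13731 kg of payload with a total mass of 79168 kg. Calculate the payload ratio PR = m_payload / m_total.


PR = 13731 / 79168 = 0.1734

0.1734


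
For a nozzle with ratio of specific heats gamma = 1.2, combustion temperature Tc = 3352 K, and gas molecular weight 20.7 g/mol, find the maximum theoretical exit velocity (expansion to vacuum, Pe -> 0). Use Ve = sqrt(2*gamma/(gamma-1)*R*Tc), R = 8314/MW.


R = 8314 / 20.7 = 401.64 J/(kg.K)
Ve = sqrt(2 * 1.2 / (1.2 - 1) * 401.64 * 3352) = 4019 m/s

4019 m/s


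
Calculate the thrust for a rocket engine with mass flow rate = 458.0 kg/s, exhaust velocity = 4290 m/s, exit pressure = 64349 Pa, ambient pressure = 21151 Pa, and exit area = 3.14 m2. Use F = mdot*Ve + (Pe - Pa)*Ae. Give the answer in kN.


F = 458.0 * 4290 + (64349 - 21151) * 3.14 = 2.1005e+06 N = 2100.5 kN

2100.5 kN


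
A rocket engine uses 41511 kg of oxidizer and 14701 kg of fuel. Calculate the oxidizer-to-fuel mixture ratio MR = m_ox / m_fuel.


MR = 41511 / 14701 = 2.82

2.82


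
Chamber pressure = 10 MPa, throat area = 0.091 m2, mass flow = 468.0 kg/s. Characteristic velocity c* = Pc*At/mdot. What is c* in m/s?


c* = 10e6 * 0.091 / 468.0 = 1944 m/s

1944 m/s


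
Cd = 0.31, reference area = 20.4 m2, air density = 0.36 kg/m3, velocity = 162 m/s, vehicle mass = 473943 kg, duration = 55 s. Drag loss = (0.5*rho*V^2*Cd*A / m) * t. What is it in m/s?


D = 0.5 * 0.36 * 162^2 * 0.31 * 20.4 = 29874.07 N
a = 29874.07 / 473943 = 0.063 m/s2
dV = 0.063 * 55 = 3.5 m/s

3.5 m/s


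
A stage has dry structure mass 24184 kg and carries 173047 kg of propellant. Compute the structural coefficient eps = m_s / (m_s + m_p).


eps = 24184 / (24184 + 173047) = 0.1226

0.1226


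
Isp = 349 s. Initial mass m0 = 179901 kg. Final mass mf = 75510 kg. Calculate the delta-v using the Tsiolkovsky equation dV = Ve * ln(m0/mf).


Ve = 349 * 9.81 = 3423.69 m/s
dV = 3423.69 * ln(179901/75510) = 2972 m/s

2972 m/s


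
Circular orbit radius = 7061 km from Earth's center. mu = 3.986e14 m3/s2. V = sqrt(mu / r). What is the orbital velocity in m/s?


V = sqrt(3.986e14 / 7061000) = 7513 m/s

7513 m/s


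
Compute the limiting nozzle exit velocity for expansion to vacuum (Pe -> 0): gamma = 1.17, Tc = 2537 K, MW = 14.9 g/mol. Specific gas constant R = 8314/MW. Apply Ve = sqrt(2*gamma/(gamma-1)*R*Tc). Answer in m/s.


R = 8314 / 14.9 = 557.99 J/(kg.K)
Ve = sqrt(2 * 1.17 / (1.17 - 1) * 557.99 * 2537) = 4414 m/s

4414 m/s


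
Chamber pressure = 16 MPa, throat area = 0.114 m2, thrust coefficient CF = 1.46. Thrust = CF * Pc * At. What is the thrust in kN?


F = 1.46 * 16e6 * 0.114 = 2.6630e+06 N = 2663.0 kN

2663.0 kN


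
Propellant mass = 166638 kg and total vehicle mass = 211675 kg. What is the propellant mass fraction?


PMF = 166638 / 211675 = 0.787

0.787


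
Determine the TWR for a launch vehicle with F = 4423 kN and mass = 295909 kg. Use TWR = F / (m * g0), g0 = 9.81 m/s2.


TWR = 4423000 / (295909 * 9.81) = 1.52

1.52


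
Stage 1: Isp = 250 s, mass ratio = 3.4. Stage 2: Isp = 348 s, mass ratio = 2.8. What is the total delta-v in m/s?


dV1 = 250 * 9.81 * ln(3.4) = 3001.3 m/s
dV2 = 348 * 9.81 * ln(2.8) = 3515.0 m/s
Total dV = 3001.3 + 3515.0 = 6516.3 m/s ~ 6516 m/s

6516 m/s


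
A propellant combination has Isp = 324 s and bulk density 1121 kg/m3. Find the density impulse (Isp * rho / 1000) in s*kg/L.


rho*Isp = 324 * 1121 / 1000 = 363 s*kg/L

363 s*kg/L


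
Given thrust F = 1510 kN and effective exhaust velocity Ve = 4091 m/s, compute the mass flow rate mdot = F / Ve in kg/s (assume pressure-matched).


mdot = F / Ve = 1510000 / 4091 = 369.1 kg/s

369.1 kg/s


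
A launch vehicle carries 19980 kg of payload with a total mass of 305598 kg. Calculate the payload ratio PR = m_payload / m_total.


PR = 19980 / 305598 = 0.0654

0.0654


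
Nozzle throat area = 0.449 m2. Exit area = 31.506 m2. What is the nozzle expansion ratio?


AR = 31.506 / 0.449 = 70.2

70.2


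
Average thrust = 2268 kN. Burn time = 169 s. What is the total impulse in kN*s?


It = 2268 * 169 = 383292 kN*s

383292 kN*s


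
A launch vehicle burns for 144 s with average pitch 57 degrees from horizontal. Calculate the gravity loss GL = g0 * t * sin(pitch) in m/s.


GL = 9.81 * 144 * sin(57 deg) = 1185 m/s

1185 m/s


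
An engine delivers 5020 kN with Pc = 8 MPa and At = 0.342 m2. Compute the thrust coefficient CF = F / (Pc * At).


CF = 5020000 / (8e6 * 0.342) = 1.83

1.83


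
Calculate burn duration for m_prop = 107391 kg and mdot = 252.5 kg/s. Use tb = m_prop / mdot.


tb = 107391 / 252.5 = 425.3 s

425.3 s


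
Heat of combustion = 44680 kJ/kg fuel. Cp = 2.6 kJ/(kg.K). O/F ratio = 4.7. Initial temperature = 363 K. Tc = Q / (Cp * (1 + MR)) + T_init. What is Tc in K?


Tc = 44680 / (2.6 * (1 + 4.7)) + 363 = 3378 K

3378 K


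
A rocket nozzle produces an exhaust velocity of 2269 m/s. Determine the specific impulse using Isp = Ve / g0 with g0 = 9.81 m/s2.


Isp = Ve / g0 = 2269 / 9.81 = 231.3 s

231.3 s


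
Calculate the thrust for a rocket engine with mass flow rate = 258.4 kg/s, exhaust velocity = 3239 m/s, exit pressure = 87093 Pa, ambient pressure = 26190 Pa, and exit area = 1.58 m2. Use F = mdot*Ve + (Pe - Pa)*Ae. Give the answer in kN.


F = 258.4 * 3239 + (87093 - 26190) * 1.58 = 933184.0 N = 933.2 kN

933.2 kN


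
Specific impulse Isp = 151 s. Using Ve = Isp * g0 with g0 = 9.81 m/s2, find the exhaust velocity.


Ve = Isp * g0 = 151 * 9.81 = 1481.3 m/s

1481.3 m/s


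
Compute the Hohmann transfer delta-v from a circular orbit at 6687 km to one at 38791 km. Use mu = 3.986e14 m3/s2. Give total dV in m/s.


V1 = sqrt(mu/r1) = 7720.63 m/s
dV1 = V1*(sqrt(2*r2/(r1+r2)) - 1) = 2363.36 m/s
V2 = sqrt(mu/r2) = 3205.55 m/s
dV2 = V2*(1 - sqrt(2*r1/(r1+r2))) = 1467.22 m/s
Total dV = 3831 m/s

3831 m/s
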